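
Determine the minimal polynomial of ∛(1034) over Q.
m_α(x) = x^3 - 1034

α satisfies α^3 = 1034, so x^3 - 1034 annihilates α. By the rational root test, a rational root p/q (in lowest terms) of x^3 - 1034 would satisfy p^3 = 1034 q^3, forcing q = 1 and p^3 = 1034; but 1034 is not a perfect cube, contradiction. A monic cubic over Q with no rational root is irreducible (any nontrivial factorization would include a linear factor). Hence x^3 - 1034 is the minimal polynomial of α, and in particular [Q(α):Q] = 3.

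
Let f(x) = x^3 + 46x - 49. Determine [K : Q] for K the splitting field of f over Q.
[K : Q] = 6

By the rational root test, any rational root of the monic integer polynomial f(x) = x^3 + 46x - 49 must be an integer dividing the constant term -49, i.e. one of ±{1, 7, 49}. Evaluating: f(1) = -2, f(-1) = -96, f(7) = 616, f(-7) = -714, f(49) = 119854, f(-49) = -119952; none is 0, so f has no rational root and is therefore irreducible over Q (a cubic with no linear factor over a field is irreducible). For an irreducible cubic, the Galois group is A_3 or S_3 according as the discriminant disc(f) = -4a^3 - 27b^2 = -4·(46)^3 - 27·(-49)^2 = -454171 is or is not a square in Q. Here disc(f) = -454171 is not a perfect square in Q, so the Galois group of f over Q is not contained in A_3 and must be all of S_3. The splitting field has degree |S_3| = 6 over Q, so [K : Q] = 6.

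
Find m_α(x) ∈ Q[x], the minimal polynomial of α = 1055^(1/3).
m_α(x) = x^3 - 1055

α satisfies α^3 = 1055, so x^3 - 1055 annihilates α. By the rational root test, a rational root p/q (in lowest terms) of x^3 - 1055 would satisfy p^3 = 1055 q^3, forcing q = 1 and p^3 = 1055; but 1055 is not a perfect cube, contradiction. A monic cubic over Q with no rational root is irreducible (any nontrivial factorization would include a linear factor). Hence x^3 - 1055 is the minimal polynomial of α, and in particular [Q(α):Q] = 3.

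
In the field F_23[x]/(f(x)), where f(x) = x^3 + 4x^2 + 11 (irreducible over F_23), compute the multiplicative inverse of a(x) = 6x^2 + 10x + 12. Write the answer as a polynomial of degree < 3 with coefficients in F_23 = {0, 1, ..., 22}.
a(x)^(-1) ≡ 7x^2 + 16x + 4 (mod f(x))

Since f is irreducible over F_23, F_23[x]/(f) is a field and a(x) ≠ 0 has an inverse. Apply the extended Euclidean algorithm to f(x) and a(x) in F_23[x]: f(x) = (4x + 17)·a(x) + (12x + 14);  a(x) = (12x + 6)·(12x + 14) + (20). The last nonzero remainder is the constant 20 = gcd(f, a) in F_23. Back-substituting through the division chain expresses 20 = s(x)·a(x) + t(x)·f(x) with s(x) ≡ 2x^2 + 21x + 11 (mod f), so (2x^2 + 21x + 11)·a(x) ≡ 20 (mod f). Multiplying by 20^(-1) ≡ 15 in F_23 gives a(x)^(-1) ≡ 15·(2x^2 + 21x + 11) ≡ 7x^2 + 16x + 4 (mod f). Check: (6x^2 + 10x + 12)·(7x^2 + 16x + 4) = 19x^4 + 5x^3 + 15x^2 + 2x + 2 ≡ 1 (mod x^3 + 4x^2 + 11).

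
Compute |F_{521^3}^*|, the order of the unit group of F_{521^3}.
|F_{521^3}^*| = 141420760

F_{521^3} has 521^3 = 141420761 elements; its multiplicative group consists of all nonzero elements, so |F_{521^3}^*| = 141420761 - 1 = 141420760. (It is cyclic since any finite subgroup of the multiplicative group of a field is cyclic.)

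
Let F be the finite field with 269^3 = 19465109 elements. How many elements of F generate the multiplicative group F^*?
There are φ(19465108) = 8553600 primitive elements

F_q^* is cyclic of order q - 1 = 19465108. A cyclic group of order m has exactly φ(m) generators. Here m = 19465108 = 2^2 · 13 · 37 · 67 · 151, so the number of primitive elements is φ(19465108) = 8553600.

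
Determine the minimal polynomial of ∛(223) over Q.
m_α(x) = x^3 - 223

α satisfies α^3 = 223, so x^3 - 223 annihilates α. By the rational root test, a rational root p/q (in lowest terms) of x^3 - 223 would satisfy p^3 = 223 q^3, forcing q = 1 and p^3 = 223; but 223 is not a perfect cube, contradiction. A monic cubic over Q with no rational root is irreducible (any nontrivial factorization would include a linear factor). Hence x^3 - 223 is the minimal polynomial of α, and in particular [Q(α):Q] = 3.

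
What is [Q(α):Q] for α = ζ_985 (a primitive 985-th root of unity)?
[Q(α):Q] = 784

The minimal polynomial of ζ_985 over Q is the 985-th cyclotomic polynomial Φ_985(x), which is irreducible over Q and has degree φ(985) = 784. Hence [Q(α):Q] = φ(985) = 784.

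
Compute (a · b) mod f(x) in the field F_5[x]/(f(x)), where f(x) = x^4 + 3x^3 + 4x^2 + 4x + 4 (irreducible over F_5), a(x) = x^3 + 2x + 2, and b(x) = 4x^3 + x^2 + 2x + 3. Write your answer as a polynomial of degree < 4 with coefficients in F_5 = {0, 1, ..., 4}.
a · b ≡ x^2 + x + 3 (mod f(x))

Multiply in F_5[x]: a(x)·b(x) = (x^3 + 2x + 2)·(4x^3 + x^2 + 2x + 3) = 4x^6 + x^5 + 3x^3 + x^2 + 1. This has degree ≥ 4, so divide by f(x) over F_5: 4x^6 + x^5 + 3x^3 + x^2 + 1 = (4x^2 + 4x + 2)·(x^4 + 3x^3 + 4x^2 + 4x + 4) + (x^2 + x + 3). Hence a·b ≡ x^2 + x + 3 (mod f). (F_5[x]/(f) is a field with 5^4 = 625 elements since f is irreducible of degree 4.)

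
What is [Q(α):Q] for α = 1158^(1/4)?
[Q(α):Q] = 4

α is a root of x^4 - 1158. By Eisenstein's criterion at the prime p = 2 (which divides the constant term 1158 but p^2 = 4 does not, since 1158 is squarefree), x^4 - 1158 is irreducible over Q. Hence [Q(α):Q] = 4.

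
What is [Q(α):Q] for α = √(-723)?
[Q(α):Q] = 2

[Q(α):Q] equals the degree of the minimal polynomial of α. Here α^2 = -723 and x^2 + 723 is irreducible (d = -723 is squarefree, ≠ 1, hence not a square), so deg(m_α) = 2. Thus [Q(α):Q] = 2.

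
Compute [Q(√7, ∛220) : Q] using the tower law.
[Q(√7, ∛220) : Q] = 6

Let L = Q(√7, ∛220). Since Q(√7) ⊂ L and [Q(√7):Q] = 2, the tower law gives 2 | [L:Q]. Likewise Q(∛220) ⊂ L with [Q(∛220):Q] = 3 (because 220 is not a perfect cube), so 3 | [L:Q]. As gcd(2,3) = 1, [L:Q] is divisible by 6. Conversely L is generated over Q by √7 and ∛220, so [L:Q] ≤ 2·3 = 6. Therefore [Q(√7, ∛220) : Q] = 6.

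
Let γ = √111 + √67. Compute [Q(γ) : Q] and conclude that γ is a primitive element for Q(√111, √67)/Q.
[Q(γ) : Q] = 4 (equivalently, Q(γ) = Q(√111, √67))

Obviously Q(γ) ⊆ Q(√111, √67), and [Q(√111, √67):Q] = 4 (since 111, 67 are distinct squarefree integers > 1 with 7437 not a perfect square). To show equality we compute the minimal polynomial of γ. From γ = √111 + √67: γ^2 = 111 + 2√(7437) + 67 = 178 + 2√(7437), so γ^2 - 178 = 2√(7437); squaring, (γ^2 - 178)^2 = 4·7437, i.e. γ^4 - 356γ^2 + 31684 - 29748 = 0, i.e. γ^4 - 356γ^2 + 1936 = 0. So γ is a root of x^4 - 356x^2 + 1936. This polynomial is irreducible over Q: it has no rational root (each ±√111 ± √67 is irrational), and any factorization into two quadratics over Q would force √(7437) ∈ Q (pairing opposite roots) or √111, √67 ∈ Q (other pairings), all impossible. Hence [Q(γ):Q] = 4 = [Q(√111, √67):Q], so Q(γ) = Q(√111, √67).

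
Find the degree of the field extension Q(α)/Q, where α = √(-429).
[Q(α):Q] = 2

[Q(α):Q] equals the degree of the minimal polynomial of α. Here α^2 = -429 and x^2 + 429 is irreducible (d = -429 is squarefree, ≠ 1, hence not a square), so deg(m_α) = 2. Thus [Q(α):Q] = 2.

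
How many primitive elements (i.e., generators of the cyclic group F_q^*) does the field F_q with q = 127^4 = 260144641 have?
There are φ(260144640) = 59424768 primitive elements

F_q^* is cyclic of order q - 1 = 260144640. A cyclic group of order m has exactly φ(m) generators. Here m = 260144640 = 2^9 · 3^2 · 5 · 7 · 1613, so the number of primitive elements is φ(260144640) = 59424768.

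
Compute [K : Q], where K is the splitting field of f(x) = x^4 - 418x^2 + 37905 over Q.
[K : Q] = 4

Solving the quadratic in x^2: x^2 = (418 ± √(418^2 - 4·37905))/2 = (418 ± √23104)/2 = (418 ± 152)/2, giving x^2 = 285 or x^2 = 133. So f(x) = (x^2 - 285)(x^2 - 133) and the roots of f are ±√285, ±√133. Hence the splitting field is K = Q(√285, √133). Since 285 and 133 are distinct squarefree integers > 1, their product 37905 is not a perfect square, so √133 ∉ Q(√285). By the tower law [K:Q] = [Q(√285,√133):Q(√285)] · [Q(√285):Q] = 2 · 2 = 4.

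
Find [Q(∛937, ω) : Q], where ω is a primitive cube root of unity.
[Q(∛937, ω) : Q] = 6

[Q(∛937):Q] = 3 (min poly x^3 - 937, irreducible since 937 is not a perfect cube). [Q(ω):Q] = 2 (min poly x^2 + x + 1). Since Q(∛937) ⊂ R and ω ∉ R, we have ω ∉ Q(∛937), so x^2 + x + 1 remains irreducible over Q(∛937) and [Q(∛937, ω) : Q(∛937)] = 2. By the tower law, [Q(∛937, ω) : Q] = 3 · 2 = 6. (In fact Q(∛937, ω) is the splitting field of x^3 - 937 over Q.)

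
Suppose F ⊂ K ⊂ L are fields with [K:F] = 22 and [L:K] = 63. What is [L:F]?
[L:F] = 1386

The tower law says that for any tower of field extensions F ⊂ K ⊂ L with finite degrees, [L:F] = [L:K] · [K:F]. Here this gives [L:F] = 63 · 22 = 1386.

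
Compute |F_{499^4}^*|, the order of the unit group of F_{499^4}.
|F_{499^4}^*| = 62001498000

F_{499^4} has 499^4 = 62001498001 elements; its multiplicative group consists of all nonzero elements, so |F_{499^4}^*| = 62001498001 - 1 = 62001498000. (It is cyclic since any finite subgroup of the multiplicative group of a field is cyclic.)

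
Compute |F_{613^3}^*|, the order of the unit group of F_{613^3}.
|F_{613^3}^*| = 230346396

F_{613^3} has 613^3 = 230346397 elements; its multiplicative group consists of all nonzero elements, so |F_{613^3}^*| = 230346397 - 1 = 230346396. (It is cyclic since any finite subgroup of the multiplicative group of a field is cyclic.)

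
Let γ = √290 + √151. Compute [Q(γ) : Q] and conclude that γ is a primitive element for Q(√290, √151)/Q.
[Q(γ) : Q] = 4 (equivalently, Q(γ) = Q(√290, √151))

Obviously Q(γ) ⊆ Q(√290, √151), and [Q(√290, √151):Q] = 4 (since 290, 151 are distinct squarefree integers > 1 with 43790 not a perfect square). To show equality we compute the minimal polynomial of γ. From γ = √290 + √151: γ^2 = 290 + 2√(43790) + 151 = 441 + 2√(43790), so γ^2 - 441 = 2√(43790); squaring, (γ^2 - 441)^2 = 4·43790, i.e. γ^4 - 882γ^2 + 194481 - 175160 = 0, i.e. γ^4 - 882γ^2 + 19321 = 0. So γ is a root of x^4 - 882x^2 + 19321. This polynomial is irreducible over Q: it has no rational root (each ±√290 ± √151 is irrational), and any factorization into two quadratics over Q would force √(43790) ∈ Q (pairing opposite roots) or √290, √151 ∈ Q (other pairings), all impossible. Hence [Q(γ):Q] = 4 = [Q(√290, √151):Q], so Q(γ) = Q(√290, √151).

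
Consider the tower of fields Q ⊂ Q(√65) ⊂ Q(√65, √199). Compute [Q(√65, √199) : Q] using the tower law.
[Q(√65, √199) : Q] = 4

[Q(√65):Q] = 2 (min poly x^2 - 65, irreducible since 65 is squarefree > 1). For the top step, suppose √199 ∈ Q(√65), say √199 = c + d√65 with c, d ∈ Q. Squaring: 199 = c^2 + 65d^2 + 2cd√65. Since √65 ∉ Q this forces 2cd = 0. If d = 0 then √199 = c ∈ Q, contradicting 199 squarefree > 1. If c = 0 then 199 = 65d^2, so 65·199 = (65d)^2 is a perfect square in Q — but 65·199 = 12935 is not a perfect square (since 65 and 199 are distinct squarefree integers). Contradiction. Hence √199 ∉ Q(√65), so x^2 - 199 stays irreducible over Q(√65) and [Q(√65, √199) : Q(√65)] = 2. By the tower law, [Q(√65, √199) : Q] = 2 · 2 = 4.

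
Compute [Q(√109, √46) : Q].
[Q(√109, √46) : Q] = 4

[Q(√109):Q] = 2 (min poly x^2 - 109, irreducible since 109 is squarefree > 1). For the top step, suppose √46 ∈ Q(√109), say √46 = c + d√109 with c, d ∈ Q. Squaring: 46 = c^2 + 109d^2 + 2cd√109. Since √109 ∉ Q this forces 2cd = 0. If d = 0 then √46 = c ∈ Q, contradicting 46 squarefree > 1. If c = 0 then 46 = 109d^2, so 109·46 = (109d)^2 is a perfect square in Q — but 109·46 = 5014 is not a perfect square (since 109 and 46 are distinct squarefree integers). Contradiction. Hence √46 ∉ Q(√109), so x^2 - 46 stays irreducible over Q(√109) and [Q(√109, √46) : Q(√109)] = 2. By the tower law, [Q(√109, √46) : Q] = 2 · 2 = 4.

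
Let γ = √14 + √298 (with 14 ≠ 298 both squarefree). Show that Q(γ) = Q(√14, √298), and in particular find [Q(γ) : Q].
[Q(γ) : Q] = 4 (equivalently, Q(γ) = Q(√14, √298))

Obviously Q(γ) ⊆ Q(√14, √298), and [Q(√14, √298):Q] = 4 (since 14, 298 are distinct squarefree integers > 1 with 4172 not a perfect square). To show equality we compute the minimal polynomial of γ. From γ = √14 + √298: γ^2 = 14 + 2√(4172) + 298 = 312 + 2√(4172), so γ^2 - 312 = 2√(4172); squaring, (γ^2 - 312)^2 = 4·4172, i.e. γ^4 - 624γ^2 + 97344 - 16688 = 0, i.e. γ^4 - 624γ^2 + 80656 = 0. So γ is a root of x^4 - 624x^2 + 80656. This polynomial is irreducible over Q: it has no rational root (each ±√14 ± √298 is irrational), and any factorization into two quadratics over Q would force √(4172) ∈ Q (pairing opposite roots) or √14, √298 ∈ Q (other pairings), all impossible. Hence [Q(γ):Q] = 4 = [Q(√14, √298):Q], so Q(γ) = Q(√14, √298).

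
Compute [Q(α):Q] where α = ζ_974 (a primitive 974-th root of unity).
[Q(α):Q] = 486

The minimal polynomial of ζ_974 over Q is the 974-th cyclotomic polynomial Φ_974(x), which is irreducible over Q and has degree φ(974) = 486. Hence [Q(α):Q] = φ(974) = 486.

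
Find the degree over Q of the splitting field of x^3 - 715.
[K : Q] = 6

The roots of x^3 - 715 are ∛715, ω∛715, ω^2∛715 where ω = e^(2πi/3) is a primitive cube root of unity, so K = Q(∛715, ω). Now [Q(∛715):Q] = 3 (since 715 is not a perfect cube, x^3 - 715 is irreducible) and [Q(ω):Q] = 2. Both 2 and 3 divide [K:Q], and [K:Q] ≤ 3·2 = 6, so [K:Q] = 6. (Equivalently: Q(∛715) ⊂ R but ω ∉ R, so [K : Q(∛715)] = 2.)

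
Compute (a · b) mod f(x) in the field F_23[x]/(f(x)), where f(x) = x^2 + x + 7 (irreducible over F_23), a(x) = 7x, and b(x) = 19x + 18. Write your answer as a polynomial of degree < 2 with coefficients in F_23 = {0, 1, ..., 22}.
a · b ≡ 16x + 12 (mod f(x))

Multiply in F_23[x]: a(x)·b(x) = (7x)·(19x + 18) = 18x^2 + 11x. This has degree ≥ 2, so divide by f(x) over F_23: 18x^2 + 11x = (18)·(x^2 + x + 7) + (16x + 12). Hence a·b ≡ 16x + 12 (mod f). (F_23[x]/(f) is a field with 23^2 = 529 elements since f is irreducible of degree 2.)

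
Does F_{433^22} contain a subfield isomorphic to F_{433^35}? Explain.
No: F_{433^35} is not a subfield of F_{433^22}

F_{p^m} embeds in F_{p^n} iff m | n. Here 35 ∤ 22 (since 22 = 0·35 + 22 with remainder 22 ≠ 0), so F_{433^35} is not a subfield of F_{433^22}. Equivalently: if it were, the tower law would give 35 = [F_{433^35}:F_433] dividing [F_{433^22}:F_433] = 22, contradiction.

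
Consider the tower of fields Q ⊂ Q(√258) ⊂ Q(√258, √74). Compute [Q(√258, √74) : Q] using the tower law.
[Q(√258, √74) : Q] = 4

[Q(√258):Q] = 2 (min poly x^2 - 258, irreducible since 258 is squarefree > 1). For the top step, suppose √74 ∈ Q(√258), say √74 = c + d√258 with c, d ∈ Q. Squaring: 74 = c^2 + 258d^2 + 2cd√258. Since √258 ∉ Q this forces 2cd = 0. If d = 0 then √74 = c ∈ Q, contradicting 74 squarefree > 1. If c = 0 then 74 = 258d^2, so 258·74 = (258d)^2 is a perfect square in Q — but 258·74 = 19092 is not a perfect square (since 258 and 74 are distinct squarefree integers). Contradiction. Hence √74 ∉ Q(√258), so x^2 - 74 stays irreducible over Q(√258) and [Q(√258, √74) : Q(√258)] = 2. By the tower law, [Q(√258, √74) : Q] = 2 · 2 = 4.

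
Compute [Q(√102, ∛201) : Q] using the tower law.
[Q(√102, ∛201) : Q] = 6

Let L = Q(√102, ∛201). Since Q(√102) ⊂ L and [Q(√102):Q] = 2, the tower law gives 2 | [L:Q]. Likewise Q(∛201) ⊂ L with [Q(∛201):Q] = 3 (because 201 is not a perfect cube), so 3 | [L:Q]. As gcd(2,3) = 1, [L:Q] is divisible by 6. Conversely L is generated over Q by √102 and ∛201, so [L:Q] ≤ 2·3 = 6. Therefore [Q(√102, ∛201) : Q] = 6.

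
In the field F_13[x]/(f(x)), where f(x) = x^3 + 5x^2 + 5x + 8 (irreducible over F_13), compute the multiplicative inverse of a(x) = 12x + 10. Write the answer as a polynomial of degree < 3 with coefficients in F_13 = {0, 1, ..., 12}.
a(x)^(-1) ≡ 6x^2 + 12x + 7 (mod f(x))

Since f is irreducible over F_13, F_13[x]/(f) is a field and a(x) ≠ 0 has an inverse. Apply the extended Euclidean algorithm to f(x) and a(x) in F_13[x]: f(x) = (12x^2 + 11x + 1)·a(x) + (11). The last nonzero remainder is the constant 11 = gcd(f, a) in F_13. Back-substituting through the division chain expresses 11 = s(x)·a(x) + t(x)·f(x) with s(x) ≡ x^2 + 2x + 12 (mod f), so (x^2 + 2x + 12)·a(x) ≡ 11 (mod f). Multiplying by 11^(-1) ≡ 6 in F_13 gives a(x)^(-1) ≡ 6·(x^2 + 2x + 12) ≡ 6x^2 + 12x + 7 (mod f). Check: (12x + 10)·(6x^2 + 12x + 7) = 7x^3 + 9x^2 + 9x + 5 ≡ 1 (mod x^3 + 5x^2 + 5x + 8).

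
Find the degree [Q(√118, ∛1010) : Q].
[Q(√118, ∛1010) : Q] = 6

Let L = Q(√118, ∛1010). Since Q(√118) ⊂ L and [Q(√118):Q] = 2, the tower law gives 2 | [L:Q]. Likewise Q(∛1010) ⊂ L with [Q(∛1010):Q] = 3 (because 1010 is not a perfect cube), so 3 | [L:Q]. As gcd(2,3) = 1, [L:Q] is divisible by 6. Conversely L is generated over Q by √118 and ∛1010, so [L:Q] ≤ 2·3 = 6. Therefore [Q(√118, ∛1010) : Q] = 6.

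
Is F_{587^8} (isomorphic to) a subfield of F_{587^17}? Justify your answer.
No: F_{587^8} is not a subfield of F_{587^17}

F_{p^m} embeds in F_{p^n} iff m | n. Here 8 ∤ 17 (since 17 = 2·8 + 1 with remainder 1 ≠ 0), so F_{587^8} is not a subfield of F_{587^17}. Equivalently: if it were, the tower law would give 8 = [F_{587^8}:F_587] dividing [F_{587^17}:F_587] = 17, contradiction.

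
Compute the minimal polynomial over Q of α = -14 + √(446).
m_α(x) = x^2 + 28x - 250

From α + 14 = √(446), squaring gives (α + 14)^2 = 446, i.e. α^2 + 28α + 196 = 446, so α^2 + 28α - 250 = 0. The discriminant of x^2 + 28x - 250 is (28)^2 - 4·(-250) = 784 + 1000 = 1784, and 4·(446) is not a perfect square in Q since 446 is squarefree and ≠ 1. Hence x^2 + 28x - 250 is irreducible over Q and is the minimal polynomial of α.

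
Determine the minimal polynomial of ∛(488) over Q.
m_α(x) = x^3 - 488

α satisfies α^3 = 488, so x^3 - 488 annihilates α. By the rational root test, a rational root p/q (in lowest terms) of x^3 - 488 would satisfy p^3 = 488 q^3, forcing q = 1 and p^3 = 488; but 488 is not a perfect cube, contradiction. A monic cubic over Q with no rational root is irreducible (any nontrivial factorization would include a linear factor). Hence x^3 - 488 is the minimal polynomial of α, and in particular [Q(α):Q] = 3.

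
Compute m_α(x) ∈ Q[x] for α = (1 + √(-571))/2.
m_α(x) = x^2 - x + 143

From 2α - 1 = √(-571), squaring gives (2α - 1)^2 = -571, i.e. 4α^2 - 4α + 1 = -571, so α^2 - α + (1 + 571)/4 = 0. Since -571 ≡ 1 (mod 4), (1 + 571)/4 = 143 ∈ Z. The polynomial x^2 - x + 143 has discriminant 1 - 4·(143) = -571, which is not a perfect square in Q (d = -571 is squarefree and ≠ 1), so x^2 - x + 143 is irreducible over Q. It is the minimal polynomial of α.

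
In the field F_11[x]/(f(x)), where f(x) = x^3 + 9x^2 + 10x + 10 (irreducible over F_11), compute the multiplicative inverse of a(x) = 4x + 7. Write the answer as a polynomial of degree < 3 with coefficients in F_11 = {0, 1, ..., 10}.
a(x)^(-1) ≡ x^2 + 10x + 9 (mod f(x))

Since f is irreducible over F_11, F_11[x]/(f) is a field and a(x) ≠ 0 has an inverse. Apply the extended Euclidean algorithm to f(x) and a(x) in F_11[x]: f(x) = (3x^2 + 8x + 5)·a(x) + (8). The last nonzero remainder is the constant 8 = gcd(f, a) in F_11. Back-substituting through the division chain expresses 8 = s(x)·a(x) + t(x)·f(x) with s(x) ≡ 8x^2 + 3x + 6 (mod f), so (8x^2 + 3x + 6)·a(x) ≡ 8 (mod f). Multiplying by 8^(-1) ≡ 7 in F_11 gives a(x)^(-1) ≡ 7·(8x^2 + 3x + 6) ≡ x^2 + 10x + 9 (mod f). Check: (4x + 7)·(x^2 + 10x + 9) = 4x^3 + 3x^2 + 7x + 8 ≡ 1 (mod x^3 + 9x^2 + 10x + 10).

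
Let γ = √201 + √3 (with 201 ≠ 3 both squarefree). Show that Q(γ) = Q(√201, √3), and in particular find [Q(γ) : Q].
[Q(γ) : Q] = 4 (equivalently, Q(γ) = Q(√201, √3))

Obviously Q(γ) ⊆ Q(√201, √3), and [Q(√201, √3):Q] = 4 (since 201, 3 are distinct squarefree integers > 1 with 603 not a perfect square). To show equality we compute the minimal polynomial of γ. From γ = √201 + √3: γ^2 = 201 + 2√(603) + 3 = 204 + 2√(603), so γ^2 - 204 = 2√(603); squaring, (γ^2 - 204)^2 = 4·603, i.e. γ^4 - 408γ^2 + 41616 - 2412 = 0, i.e. γ^4 - 408γ^2 + 39204 = 0. So γ is a root of x^4 - 408x^2 + 39204. This polynomial is irreducible over Q: it has no rational root (each ±√201 ± √3 is irrational), and any factorization into two quadratics over Q would force √(603) ∈ Q (pairing opposite roots) or √201, √3 ∈ Q (other pairings), all impossible. Hence [Q(γ):Q] = 4 = [Q(√201, √3):Q], so Q(γ) = Q(√201, √3).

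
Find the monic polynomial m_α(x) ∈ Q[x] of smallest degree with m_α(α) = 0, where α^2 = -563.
m_α(x) = x^2 + 563

α satisfies α^2 + 563 = 0, so x^2 + 563 annihilates α. Since d = -563 is squarefree and ≠ 1, it is not a perfect square in Q, so x^2 + 563 has no rational root and is therefore irreducible over Q (a degree-2 polynomial over a field is irreducible iff it has no root). Hence m_α(x) = x^2 + 563.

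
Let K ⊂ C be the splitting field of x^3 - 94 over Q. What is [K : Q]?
[K : Q] = 6

The roots of x^3 - 94 are ∛94, ω∛94, ω^2∛94 where ω = e^(2πi/3) is a primitive cube root of unity, so K = Q(∛94, ω). Now [Q(∛94):Q] = 3 (since 94 is not a perfect cube, x^3 - 94 is irreducible) and [Q(ω):Q] = 2. Both 2 and 3 divide [K:Q], and [K:Q] ≤ 3·2 = 6, so [K:Q] = 6. (Equivalently: Q(∛94) ⊂ R but ω ∉ R, so [K : Q(∛94)] = 2.)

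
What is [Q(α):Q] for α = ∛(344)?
[Q(α):Q] = 3

The minimal polynomial of α is x^3 - 344, irreducible over Q since 344 is not a perfect cube (so x^3 - 344 has no rational root). Hence [Q(α):Q] = deg(m_α) = 3.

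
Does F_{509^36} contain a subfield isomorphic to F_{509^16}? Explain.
No: F_{509^16} is not a subfield of F_{509^36}

F_{p^m} embeds in F_{p^n} iff m | n. Here 16 ∤ 36 (since 36 = 2·16 + 4 with remainder 4 ≠ 0), so F_{509^16} is not a subfield of F_{509^36}. Equivalently: if it were, the tower law would give 16 = [F_{509^16}:F_509] dividing [F_{509^36}:F_509] = 36, contradiction.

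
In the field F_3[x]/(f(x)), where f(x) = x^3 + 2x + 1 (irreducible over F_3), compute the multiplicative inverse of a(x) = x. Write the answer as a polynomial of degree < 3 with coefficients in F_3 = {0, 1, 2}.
a(x)^(-1) ≡ 2x^2 + 1 (mod f(x))

Since f is irreducible over F_3, F_3[x]/(f) is a field and a(x) ≠ 0 has an inverse. Apply the extended Euclidean algorithm to f(x) and a(x) in F_3[x]: f(x) = (x^2 + 2)·a(x) + (1). The last nonzero remainder is the constant 1 = gcd(f, a) in F_3. Back-substituting through the division chain expresses 1 = s(x)·a(x) + t(x)·f(x) with s(x) ≡ 2x^2 + 1 (mod f), so a(x)^(-1) ≡ s(x) = 2x^2 + 1 (mod f). Check: (x)·(2x^2 + 1) = 2x^3 + x ≡ 1 (mod x^3 + 2x + 1).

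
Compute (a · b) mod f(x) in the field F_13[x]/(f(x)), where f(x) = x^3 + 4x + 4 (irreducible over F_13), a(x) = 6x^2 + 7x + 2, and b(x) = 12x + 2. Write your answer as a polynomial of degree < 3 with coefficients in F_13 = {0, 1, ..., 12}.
a · b ≡ 5x^2 + 10x + 2 (mod f(x))

Multiply in F_13[x]: a(x)·b(x) = (6x^2 + 7x + 2)·(12x + 2) = 7x^3 + 5x^2 + 12x + 4. This has degree ≥ 3, so divide by f(x) over F_13: 7x^3 + 5x^2 + 12x + 4 = (7)·(x^3 + 4x + 4) + (5x^2 + 10x + 2). Hence a·b ≡ 5x^2 + 10x + 2 (mod f). (F_13[x]/(f) is a field with 13^3 = 2197 elements since f is irreducible of degree 3.)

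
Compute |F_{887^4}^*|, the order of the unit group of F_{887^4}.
|F_{887^4}^*| = 619005459360

F_{887^4} has 887^4 = 619005459361 elements; its multiplicative group consists of all nonzero elements, so |F_{887^4}^*| = 619005459361 - 1 = 619005459360. (It is cyclic since any finite subgroup of the multiplicative group of a field is cyclic.)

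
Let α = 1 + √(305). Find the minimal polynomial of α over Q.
m_α(x) = x^2 - 2x - 304

From α - 1 = √(305), squaring gives (α - 1)^2 = 305, i.e. α^2 - 2α + 1 = 305, so α^2 - 2α - 304 = 0. The discriminant of x^2 - 2x - 304 is (-2)^2 - 4·(-304) = 4 + 1216 = 1220, and 4·(305) is not a perfect square in Q since 305 is squarefree and ≠ 1. Hence x^2 - 2x - 304 is irreducible over Q and is the minimal polynomial of α.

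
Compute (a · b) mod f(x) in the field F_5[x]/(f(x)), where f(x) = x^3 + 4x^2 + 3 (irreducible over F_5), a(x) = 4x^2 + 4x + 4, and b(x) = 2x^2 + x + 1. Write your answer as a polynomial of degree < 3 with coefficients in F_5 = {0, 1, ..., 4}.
a · b ≡ x^2 + 4x + 4 (mod f(x))

Multiply in F_5[x]: a(x)·b(x) = (4x^2 + 4x + 4)·(2x^2 + x + 1) = 3x^4 + 2x^3 + x^2 + 3x + 4. This has degree ≥ 3, so divide by f(x) over F_5: 3x^4 + 2x^3 + x^2 + 3x + 4 = (3x)·(x^3 + 4x^2 + 3) + (x^2 + 4x + 4). Hence a·b ≡ x^2 + 4x + 4 (mod f). (F_5[x]/(f) is a field with 5^3 = 125 elements since f is irreducible of degree 3.)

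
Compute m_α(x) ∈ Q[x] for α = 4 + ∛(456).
m_α(x) = x^3 - 12x^2 + 48x - 520

Set β = α - 4 = ∛(456), so β^3 = 456. Then (α - 4)^3 - 456 = 0, i.e. α is a root of g(x) = (x - 4)^3 - 456 = x^3 - 12x^2 + 48x - 520. Since g(x) = h(x - 4) where h(x) = x^3 - 456, and h is irreducible over Q (because 456 is not a perfect cube, so h has no rational root, and a monic cubic with no rational root is irreducible), g is also irreducible (irreducibility is preserved under the substitution x → x - 4). Hence m_α(x) = x^3 - 12x^2 + 48x - 520.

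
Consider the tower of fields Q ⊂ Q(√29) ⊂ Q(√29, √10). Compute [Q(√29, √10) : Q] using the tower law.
[Q(√29, √10) : Q] = 4

[Q(√29):Q] = 2 (min poly x^2 - 29, irreducible since 29 is squarefree > 1). For the top step, suppose √10 ∈ Q(√29), say √10 = c + d√29 with c, d ∈ Q. Squaring: 10 = c^2 + 29d^2 + 2cd√29. Since √29 ∉ Q this forces 2cd = 0. If d = 0 then √10 = c ∈ Q, contradicting 10 squarefree > 1. If c = 0 then 10 = 29d^2, so 29·10 = (29d)^2 is a perfect square in Q — but 29·10 = 290 is not a perfect square (since 29 and 10 are distinct squarefree integers). Contradiction. Hence √10 ∉ Q(√29), so x^2 - 10 stays irreducible over Q(√29) and [Q(√29, √10) : Q(√29)] = 2. By the tower law, [Q(√29, √10) : Q] = 2 · 2 = 4.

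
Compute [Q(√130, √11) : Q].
[Q(√130, √11) : Q] = 4

[Q(√130):Q] = 2 (min poly x^2 - 130, irreducible since 130 is squarefree > 1). For the top step, suppose √11 ∈ Q(√130), say √11 = c + d√130 with c, d ∈ Q. Squaring: 11 = c^2 + 130d^2 + 2cd√130. Since √130 ∉ Q this forces 2cd = 0. If d = 0 then √11 = c ∈ Q, contradicting 11 squarefree > 1. If c = 0 then 11 = 130d^2, so 130·11 = (130d)^2 is a perfect square in Q — but 130·11 = 1430 is not a perfect square (since 130 and 11 are distinct squarefree integers). Contradiction. Hence √11 ∉ Q(√130), so x^2 - 11 stays irreducible over Q(√130) and [Q(√130, √11) : Q(√130)] = 2. By the tower law, [Q(√130, √11) : Q] = 2 · 2 = 4.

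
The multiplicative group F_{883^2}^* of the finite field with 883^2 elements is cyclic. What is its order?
|F_{883^2}^*| = 779688

F_{883^2} has 883^2 = 779689 elements; its multiplicative group consists of all nonzero elements, so |F_{883^2}^*| = 779689 - 1 = 779688. (It is cyclic since any finite subgroup of the multiplicative group of a field is cyclic.)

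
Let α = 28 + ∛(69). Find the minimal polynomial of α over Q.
m_α(x) = x^3 - 84x^2 + 2352x - 22021

Set β = α - 28 = ∛(69), so β^3 = 69. Then (α - 28)^3 - 69 = 0, i.e. α is a root of g(x) = (x - 28)^3 - 69 = x^3 - 84x^2 + 2352x - 22021. Since g(x) = h(x - 28) where h(x) = x^3 - 69, and h is irreducible over Q (because 69 is not a perfect cube, so h has no rational root, and a monic cubic with no rational root is irreducible), g is also irreducible (irreducibility is preserved under the substitution x → x - 28). Hence m_α(x) = x^3 - 84x^2 + 2352x - 22021.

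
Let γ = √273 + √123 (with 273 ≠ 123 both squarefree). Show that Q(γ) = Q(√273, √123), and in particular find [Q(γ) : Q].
[Q(γ) : Q] = 4 (equivalently, Q(γ) = Q(√273, √123))

Obviously Q(γ) ⊆ Q(√273, √123), and [Q(√273, √123):Q] = 4 (since 273, 123 are distinct squarefree integers > 1 with 33579 not a perfect square). To show equality we compute the minimal polynomial of γ. From γ = √273 + √123: γ^2 = 273 + 2√(33579) + 123 = 396 + 2√(33579), so γ^2 - 396 = 2√(33579); squaring, (γ^2 - 396)^2 = 4·33579, i.e. γ^4 - 792γ^2 + 156816 - 134316 = 0, i.e. γ^4 - 792γ^2 + 22500 = 0. So γ is a root of x^4 - 792x^2 + 22500. This polynomial is irreducible over Q: it has no rational root (each ±√273 ± √123 is irrational), and any factorization into two quadratics over Q would force √(33579) ∈ Q (pairing opposite roots) or √273, √123 ∈ Q (other pairings), all impossible. Hence [Q(γ):Q] = 4 = [Q(√273, √123):Q], so Q(γ) = Q(√273, √123).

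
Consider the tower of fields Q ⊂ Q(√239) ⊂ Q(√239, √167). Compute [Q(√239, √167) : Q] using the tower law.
[Q(√239, √167) : Q] = 4

[Q(√239):Q] = 2 (min poly x^2 - 239, irreducible since 239 is squarefree > 1). For the top step, suppose √167 ∈ Q(√239), say √167 = c + d√239 with c, d ∈ Q. Squaring: 167 = c^2 + 239d^2 + 2cd√239. Since √239 ∉ Q this forces 2cd = 0. If d = 0 then √167 = c ∈ Q, contradicting 167 squarefree > 1. If c = 0 then 167 = 239d^2, so 239·167 = (239d)^2 is a perfect square in Q — but 239·167 = 39913 is not a perfect square (since 239 and 167 are distinct squarefree integers). Contradiction. Hence √167 ∉ Q(√239), so x^2 - 167 stays irreducible over Q(√239) and [Q(√239, √167) : Q(√239)] = 2. By the tower law, [Q(√239, √167) : Q] = 2 · 2 = 4.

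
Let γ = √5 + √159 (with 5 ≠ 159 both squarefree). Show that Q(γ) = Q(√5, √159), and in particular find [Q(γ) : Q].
[Q(γ) : Q] = 4 (equivalently, Q(γ) = Q(√5, √159))

Obviously Q(γ) ⊆ Q(√5, √159), and [Q(√5, √159):Q] = 4 (since 5, 159 are distinct squarefree integers > 1 with 795 not a perfect square). To show equality we compute the minimal polynomial of γ. From γ = √5 + √159: γ^2 = 5 + 2√(795) + 159 = 164 + 2√(795), so γ^2 - 164 = 2√(795); squaring, (γ^2 - 164)^2 = 4·795, i.e. γ^4 - 328γ^2 + 26896 - 3180 = 0, i.e. γ^4 - 328γ^2 + 23716 = 0. So γ is a root of x^4 - 328x^2 + 23716. This polynomial is irreducible over Q: it has no rational root (each ±√5 ± √159 is irrational), and any factorization into two quadratics over Q would force √(795) ∈ Q (pairing opposite roots) or √5, √159 ∈ Q (other pairings), all impossible. Hence [Q(γ):Q] = 4 = [Q(√5, √159):Q], so Q(γ) = Q(√5, √159).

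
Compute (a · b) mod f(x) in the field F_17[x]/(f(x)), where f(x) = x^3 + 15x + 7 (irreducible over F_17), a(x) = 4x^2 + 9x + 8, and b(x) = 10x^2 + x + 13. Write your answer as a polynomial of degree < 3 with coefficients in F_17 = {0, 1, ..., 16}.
a · b ≡ 16x + 7 (mod f(x))

Multiply in F_17[x]: a(x)·b(x) = (4x^2 + 9x + 8)·(10x^2 + x + 13) = 6x^4 + 9x^3 + 5x^2 + 6x + 2. This has degree ≥ 3, so divide by f(x) over F_17: 6x^4 + 9x^3 + 5x^2 + 6x + 2 = (6x + 9)·(x^3 + 15x + 7) + (16x + 7). Hence a·b ≡ 16x + 7 (mod f). (F_17[x]/(f) is a field with 17^3 = 4913 elements since f is irreducible of degree 3.)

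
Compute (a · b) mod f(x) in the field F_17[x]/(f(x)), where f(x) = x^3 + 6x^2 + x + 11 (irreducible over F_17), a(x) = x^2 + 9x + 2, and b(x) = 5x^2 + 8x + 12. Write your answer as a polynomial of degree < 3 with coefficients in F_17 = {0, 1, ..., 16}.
a · b ≡ 2x^2 + 12x + 9 (mod f(x))

Multiply in F_17[x]: a(x)·b(x) = (x^2 + 9x + 2)·(5x^2 + 8x + 12) = 5x^4 + 2x^3 + 9x^2 + 5x + 7. This has degree ≥ 3, so divide by f(x) over F_17: 5x^4 + 2x^3 + 9x^2 + 5x + 7 = (5x + 6)·(x^3 + 6x^2 + x + 11) + (2x^2 + 12x + 9). Hence a·b ≡ 2x^2 + 12x + 9 (mod f). (F_17[x]/(f) is a field with 17^3 = 4913 elements since f is irreducible of degree 3.)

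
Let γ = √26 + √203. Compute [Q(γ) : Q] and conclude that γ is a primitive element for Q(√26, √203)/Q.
[Q(γ) : Q] = 4 (equivalently, Q(γ) = Q(√26, √203))

Obviously Q(γ) ⊆ Q(√26, √203), and [Q(√26, √203):Q] = 4 (since 26, 203 are distinct squarefree integers > 1 with 5278 not a perfect square). To show equality we compute the minimal polynomial of γ. From γ = √26 + √203: γ^2 = 26 + 2√(5278) + 203 = 229 + 2√(5278), so γ^2 - 229 = 2√(5278); squaring, (γ^2 - 229)^2 = 4·5278, i.e. γ^4 - 458γ^2 + 52441 - 21112 = 0, i.e. γ^4 - 458γ^2 + 31329 = 0. So γ is a root of x^4 - 458x^2 + 31329. This polynomial is irreducible over Q: it has no rational root (each ±√26 ± √203 is irrational), and any factorization into two quadratics over Q would force √(5278) ∈ Q (pairing opposite roots) or √26, √203 ∈ Q (other pairings), all impossible. Hence [Q(γ):Q] = 4 = [Q(√26, √203):Q], so Q(γ) = Q(√26, √203).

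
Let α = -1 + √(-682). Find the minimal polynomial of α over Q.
m_α(x) = x^2 + 2x + 683

From α + 1 = √(-682), squaring gives (α + 1)^2 = -682, i.e. α^2 + 2α + 1 = -682, so α^2 + 2α + 683 = 0. The discriminant of x^2 + 2x + 683 is (2)^2 - 4·(683) = 4 - 2732 = -2728, and 4·(-682) is not a perfect square in Q since -682 is squarefree and ≠ 1. Hence x^2 + 2x + 683 is irreducible over Q and is the minimal polynomial of α.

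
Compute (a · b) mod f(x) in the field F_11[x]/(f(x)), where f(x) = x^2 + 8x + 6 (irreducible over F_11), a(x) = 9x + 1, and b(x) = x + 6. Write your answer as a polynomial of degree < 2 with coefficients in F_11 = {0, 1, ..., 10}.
a · b ≡ 5x + 7 (mod f(x))

Multiply in F_11[x]: a(x)·b(x) = (9x + 1)·(x + 6) = 9x^2 + 6. This has degree ≥ 2, so divide by f(x) over F_11: 9x^2 + 6 = (9)·(x^2 + 8x + 6) + (5x + 7). Hence a·b ≡ 5x + 7 (mod f). (F_11[x]/(f) is a field with 11^2 = 121 elements since f is irreducible of degree 2.)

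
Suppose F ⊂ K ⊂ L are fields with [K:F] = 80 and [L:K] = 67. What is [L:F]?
[L:F] = 5360

The tower law says that for any tower of field extensions F ⊂ K ⊂ L with finite degrees, [L:F] = [L:K] · [K:F]. Here this gives [L:F] = 67 · 80 = 5360.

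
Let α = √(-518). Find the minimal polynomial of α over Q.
m_α(x) = x^2 + 518

α satisfies α^2 + 518 = 0, so x^2 + 518 annihilates α. Since d = -518 is squarefree and ≠ 1, it is not a perfect square in Q, so x^2 + 518 has no rational root and is therefore irreducible over Q (a degree-2 polynomial over a field is irreducible iff it has no root). Hence m_α(x) = x^2 + 518.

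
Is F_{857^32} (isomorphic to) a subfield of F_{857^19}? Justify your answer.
No: F_{857^32} is not a subfield of F_{857^19}

F_{p^m} embeds in F_{p^n} iff m | n. Here 32 ∤ 19 (since 19 = 0·32 + 19 with remainder 19 ≠ 0), so F_{857^32} is not a subfield of F_{857^19}. Equivalently: if it were, the tower law would give 32 = [F_{857^32}:F_857] dividing [F_{857^19}:F_857] = 19, contradiction.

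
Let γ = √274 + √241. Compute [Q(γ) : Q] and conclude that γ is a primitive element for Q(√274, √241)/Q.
[Q(γ) : Q] = 4 (equivalently, Q(γ) = Q(√274, √241))

Obviously Q(γ) ⊆ Q(√274, √241), and [Q(√274, √241):Q] = 4 (since 274, 241 are distinct squarefree integers > 1 with 66034 not a perfect square). To show equality we compute the minimal polynomial of γ. From γ = √274 + √241: γ^2 = 274 + 2√(66034) + 241 = 515 + 2√(66034), so γ^2 - 515 = 2√(66034); squaring, (γ^2 - 515)^2 = 4·66034, i.e. γ^4 - 1030γ^2 + 265225 - 264136 = 0, i.e. γ^4 - 1030γ^2 + 1089 = 0. So γ is a root of x^4 - 1030x^2 + 1089. This polynomial is irreducible over Q: it has no rational root (each ±√274 ± √241 is irrational), and any factorization into two quadratics over Q would force √(66034) ∈ Q (pairing opposite roots) or √274, √241 ∈ Q (other pairings), all impossible. Hence [Q(γ):Q] = 4 = [Q(√274, √241):Q], so Q(γ) = Q(√274, √241).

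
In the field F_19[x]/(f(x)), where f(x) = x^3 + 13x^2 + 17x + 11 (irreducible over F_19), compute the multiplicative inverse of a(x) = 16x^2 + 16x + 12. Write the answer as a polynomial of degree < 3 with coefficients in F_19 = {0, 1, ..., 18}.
a(x)^(-1) ≡ 4x^2 + 11x + 10 (mod f(x))

Since f is irreducible over F_19, F_19[x]/(f) is a field and a(x) ≠ 0 has an inverse. Apply the extended Euclidean algorithm to f(x) and a(x) in F_19[x]: f(x) = (6x + 15)·a(x) + (9x + 2);  a(x) = (6x + 11)·(9x + 2) + (9). The last nonzero remainder is the constant 9 = gcd(f, a) in F_19. Back-substituting through the division chain expresses 9 = s(x)·a(x) + t(x)·f(x) with s(x) ≡ 17x^2 + 4x + 14 (mod f), so (17x^2 + 4x + 14)·a(x) ≡ 9 (mod f). Multiplying by 9^(-1) ≡ 17 in F_19 gives a(x)^(-1) ≡ 17·(17x^2 + 4x + 14) ≡ 4x^2 + 11x + 10 (mod f). Check: (16x^2 + 16x + 12)·(4x^2 + 11x + 10) = 7x^4 + 12x^3 + 4x^2 + 7x + 6 ≡ 1 (mod x^3 + 13x^2 + 17x + 11).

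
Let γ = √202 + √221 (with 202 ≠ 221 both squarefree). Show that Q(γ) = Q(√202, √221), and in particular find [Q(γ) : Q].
[Q(γ) : Q] = 4 (equivalently, Q(γ) = Q(√202, √221))

Obviously Q(γ) ⊆ Q(√202, √221), and [Q(√202, √221):Q] = 4 (since 202, 221 are distinct squarefree integers > 1 with 44642 not a perfect square). To show equality we compute the minimal polynomial of γ. From γ = √202 + √221: γ^2 = 202 + 2√(44642) + 221 = 423 + 2√(44642), so γ^2 - 423 = 2√(44642); squaring, (γ^2 - 423)^2 = 4·44642, i.e. γ^4 - 846γ^2 + 178929 - 178568 = 0, i.e. γ^4 - 846γ^2 + 361 = 0. So γ is a root of x^4 - 846x^2 + 361. This polynomial is irreducible over Q: it has no rational root (each ±√202 ± √221 is irrational), and any factorization into two quadratics over Q would force √(44642) ∈ Q (pairing opposite roots) or √202, √221 ∈ Q (other pairings), all impossible. Hence [Q(γ):Q] = 4 = [Q(√202, √221):Q], so Q(γ) = Q(√202, √221).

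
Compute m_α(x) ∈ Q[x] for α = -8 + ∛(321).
m_α(x) = x^3 + 24x^2 + 192x + 191

Set β = α + 8 = ∛(321), so β^3 = 321. Then (α + 8)^3 - 321 = 0, i.e. α is a root of g(x) = (x + 8)^3 - 321 = x^3 + 24x^2 + 192x + 191. Since g(x) = h(x + 8) where h(x) = x^3 - 321, and h is irreducible over Q (because 321 is not a perfect cube, so h has no rational root, and a monic cubic with no rational root is irreducible), g is also irreducible (irreducibility is preserved under the substitution x → x + 8). Hence m_α(x) = x^3 + 24x^2 + 192x + 191.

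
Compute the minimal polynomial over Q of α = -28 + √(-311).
m_α(x) = x^2 + 56x + 1095

From α + 28 = √(-311), squaring gives (α + 28)^2 = -311, i.e. α^2 + 56α + 784 = -311, so α^2 + 56α + 1095 = 0. The discriminant of x^2 + 56x + 1095 is (56)^2 - 4·(1095) = 3136 - 4380 = -1244, and 4·(-311) is not a perfect square in Q since -311 is squarefree and ≠ 1. Hence x^2 + 56x + 1095 is irreducible over Q and is the minimal polynomial of α.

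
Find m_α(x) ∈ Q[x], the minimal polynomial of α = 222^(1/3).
m_α(x) = x^3 - 222

α satisfies α^3 = 222, so x^3 - 222 annihilates α. By the rational root test, a rational root p/q (in lowest terms) of x^3 - 222 would satisfy p^3 = 222 q^3, forcing q = 1 and p^3 = 222; but 222 is not a perfect cube, contradiction. A monic cubic over Q with no rational root is irreducible (any nontrivial factorization would include a linear factor). Hence x^3 - 222 is the minimal polynomial of α, and in particular [Q(α):Q] = 3.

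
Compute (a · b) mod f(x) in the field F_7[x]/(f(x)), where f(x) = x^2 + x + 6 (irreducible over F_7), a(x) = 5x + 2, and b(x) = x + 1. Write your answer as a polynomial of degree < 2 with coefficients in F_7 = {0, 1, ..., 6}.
a · b ≡ 2x (mod f(x))

Multiply in F_7[x]: a(x)·b(x) = (5x + 2)·(x + 1) = 5x^2 + 2. This has degree ≥ 2, so divide by f(x) over F_7: 5x^2 + 2 = (5)·(x^2 + x + 6) + (2x). Hence a·b ≡ 2x (mod f). (F_7[x]/(f) is a field with 7^2 = 49 elements since f is irreducible of degree 2.)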